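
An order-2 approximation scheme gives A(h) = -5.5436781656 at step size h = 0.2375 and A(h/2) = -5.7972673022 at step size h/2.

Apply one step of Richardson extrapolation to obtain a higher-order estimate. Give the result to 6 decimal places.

Order 2 gives 2^r = 4 and 2^r − 1 = 3.
4·(-5.7972673022) = -23.1890692088; (-23.1890692088) − (-5.5436781656) = -17.6453910432
Denominator 4 − 1 = 3.
Extrapolated: (-17.6453910432) / 3 = -5.8817970144

-5.881797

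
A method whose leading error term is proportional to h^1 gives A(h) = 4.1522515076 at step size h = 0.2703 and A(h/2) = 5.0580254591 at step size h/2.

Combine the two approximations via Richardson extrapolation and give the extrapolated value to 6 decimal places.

With r = 1 the leading error scales as h^1, so the weight is 2^1 = 2.
Top: 2(5.0580254591) − (4.1522515076) = 5.9637994106
(2·5.0580254591 − 4.1522515076)/(2 − 1) = 5.9637994106

5.963799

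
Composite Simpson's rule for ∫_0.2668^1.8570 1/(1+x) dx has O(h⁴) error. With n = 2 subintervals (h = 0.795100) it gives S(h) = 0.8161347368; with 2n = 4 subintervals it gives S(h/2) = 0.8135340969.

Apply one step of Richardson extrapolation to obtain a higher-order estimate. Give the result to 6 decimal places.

0.813361

Order 4 gives 2^r = 16 and 2^r − 1 = 15.
Difference of the inputs: 0.8135340969 − 0.8161347368 = -0.0026006399
Correction (A(h/2) − A(h))/(16 − 1) = (-0.0026006399)/15 = -0.0001733760
R = A(h/2) + (A(h/2) − A(h))/15 = 0.8135340969 − 0.0001733760 = 0.8133607209
Gap between inputs: 2.601e-03; correction applied: −0.0001733760.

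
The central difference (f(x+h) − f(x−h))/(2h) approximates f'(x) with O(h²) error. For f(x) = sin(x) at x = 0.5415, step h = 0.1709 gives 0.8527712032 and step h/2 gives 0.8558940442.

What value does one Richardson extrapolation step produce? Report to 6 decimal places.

0.856935

Leading term ∝ h^2; use weight 4 = 2^2.
4×0.8558940442 = 3.4235761768; 3.4235761768 − 0.8527712032 = 2.5708049736
Denominator 4 − 1 = 3.
So the Richardson estimate is 0.8569349912.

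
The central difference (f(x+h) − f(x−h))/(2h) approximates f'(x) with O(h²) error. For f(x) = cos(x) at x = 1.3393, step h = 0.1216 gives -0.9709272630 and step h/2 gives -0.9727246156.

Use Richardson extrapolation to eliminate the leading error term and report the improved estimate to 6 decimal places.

Leading term ∝ h^2; use weight 4 = 2^2.
Weighted: (-3.8908984624) − (-0.9709272630) = -2.9199711994
Denominator 4 − 1 = 3.
So the Richardson estimate is -0.9733237331.
Correction |R − A(h/2)| = 5.991e-04; gap |A(h/2) − A(h)| = 1.797e-03.

-0.973324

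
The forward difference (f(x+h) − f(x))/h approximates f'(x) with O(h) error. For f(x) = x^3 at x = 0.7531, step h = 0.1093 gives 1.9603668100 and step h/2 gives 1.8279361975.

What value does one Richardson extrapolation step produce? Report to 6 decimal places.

1.695506

With r = 1 the leading error scales as h^1, so the weight is 2^1 = 2.
2^1*A(h/2) = 3.6558723950; minus A(h) gives 1.6955055850.
(2*1.8279361975 − 1.9603668100)/(2 − 1) = 1.6955055850
Correction |R − A(h/2)| = 1.324e-01; gap |A(h/2) − A(h)| = 1.324e-01.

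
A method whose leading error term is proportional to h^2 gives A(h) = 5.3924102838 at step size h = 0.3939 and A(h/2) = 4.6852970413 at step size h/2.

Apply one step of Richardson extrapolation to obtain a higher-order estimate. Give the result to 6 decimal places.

4.449593

r = 2, so 2^r = 4.
Difference of the inputs: 4.6852970413 − 5.3924102838 = -0.7071132425
Divide by 2^2 − 1 = 3: (-0.7071132425)/3 = -0.2357044142
R = A(h/2) + (A(h/2) − A(h))/3 = 4.6852970413 − 0.2357044142 = 4.4495926271
Gap between inputs: 7.071e-01; correction applied: −0.2357044142.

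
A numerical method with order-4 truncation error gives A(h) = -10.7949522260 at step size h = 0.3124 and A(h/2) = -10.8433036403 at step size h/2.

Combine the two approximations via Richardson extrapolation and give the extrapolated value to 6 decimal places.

-10.846527

The method has order 4: 2^4 = 16.
16*(-10.8433036403) − (-10.7949522260) = -162.6979060188
Denominator 16 − 1 = 15.
R = (-162.6979060188)/15 = -10.8465270679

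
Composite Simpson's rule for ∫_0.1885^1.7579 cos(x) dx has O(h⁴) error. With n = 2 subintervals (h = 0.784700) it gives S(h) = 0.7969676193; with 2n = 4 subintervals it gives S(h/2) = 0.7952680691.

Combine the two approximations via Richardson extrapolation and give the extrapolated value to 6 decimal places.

Leading term ∝ h^4; use weight 16 = 2^4.
Weighted: 12.7242891056 − 0.7969676193 = 11.9273214863
Denominator 16 − 1 = 15.
Extrapolated: 11.9273214863 / 15 = 0.7951547658
Gap between inputs: 1.700e-03; correction applied: −0.0001133033.

0.795155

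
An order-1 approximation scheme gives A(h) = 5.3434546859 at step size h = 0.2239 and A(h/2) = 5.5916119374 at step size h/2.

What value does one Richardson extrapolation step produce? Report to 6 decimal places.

5.839769

Leading term ∝ h^1; use weight 2 = 2^1.
Weighted: 11.1832238748 − 5.3434546859 = 5.8397691889
Denominator 2 − 1 = 1.
R = 5.8397691889/1 = 5.8397691889
Gap between inputs: 2.482e-01; correction applied: +0.2481572515.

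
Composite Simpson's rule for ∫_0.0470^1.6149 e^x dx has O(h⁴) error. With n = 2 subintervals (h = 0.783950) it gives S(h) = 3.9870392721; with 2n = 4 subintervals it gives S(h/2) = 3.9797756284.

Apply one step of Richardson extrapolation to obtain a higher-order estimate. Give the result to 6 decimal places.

3.979291

Leading term ∝ h^4; use weight 16 = 2^4.
Top: 16(3.9797756284) − (3.9870392721) = 59.6893707823
Divide by 2^4 − 1 = 15.
R = 59.6893707823/15 = 3.9792913855
Gap between inputs: 7.264e-03; correction applied: −0.0004842429.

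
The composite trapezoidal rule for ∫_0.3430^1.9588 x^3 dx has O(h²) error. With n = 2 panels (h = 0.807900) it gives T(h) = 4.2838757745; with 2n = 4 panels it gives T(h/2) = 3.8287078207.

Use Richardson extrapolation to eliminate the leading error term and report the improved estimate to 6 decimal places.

r = 2: numerator weight 4, denominator 3.
Difference of the inputs: 3.8287078207 − 4.2838757745 = -0.4551679538
Correction (A(h/2) − A(h))/(4 − 1) = (-0.4551679538)/3 = -0.1517226513
R = A(h/2) + (A(h/2) − A(h))/3 = 3.8287078207 − 0.1517226513 = 3.6769851694
Correction |R − A(h/2)| = 1.517e-01; gap |A(h/2) − A(h)| = 4.552e-01.

3.676985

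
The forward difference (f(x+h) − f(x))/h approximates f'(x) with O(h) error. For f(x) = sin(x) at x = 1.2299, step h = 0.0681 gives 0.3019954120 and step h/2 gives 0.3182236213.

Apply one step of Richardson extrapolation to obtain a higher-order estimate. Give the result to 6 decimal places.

Order 1 gives 2^r = 2 and 2^r − 1 = 1.
Weighted: 0.6364472426 − 0.3019954120 = 0.3344518306
R = 0.3344518306/1 = 0.3344518306

0.334452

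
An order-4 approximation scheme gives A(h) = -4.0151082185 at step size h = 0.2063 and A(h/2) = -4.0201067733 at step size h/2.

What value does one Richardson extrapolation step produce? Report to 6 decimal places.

-4.020440

Order 4 gives 2^r = 16 and 2^r − 1 = 15.
16*(-4.0201067733) − (-4.0151082185) = -60.3066001543
Denominator 16 − 1 = 15.
R = (-60.3066001543)/15 = -4.0204400103
Shift from A(h/2): −0.0003332370.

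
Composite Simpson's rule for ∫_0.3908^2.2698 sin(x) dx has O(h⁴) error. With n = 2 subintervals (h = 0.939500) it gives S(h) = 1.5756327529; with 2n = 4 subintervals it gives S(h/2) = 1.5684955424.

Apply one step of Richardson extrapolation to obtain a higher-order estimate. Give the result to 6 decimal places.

1.568020

Leading term ∝ h^4; use weight 16 = 2^4.
16 × 1.5684955424 = 25.0959286784; 25.0959286784 − 1.5756327529 = 23.5202959255
Divide by 2^4 − 1 = 15.
Extrapolated: 23.5202959255 / 15 = 1.5680197284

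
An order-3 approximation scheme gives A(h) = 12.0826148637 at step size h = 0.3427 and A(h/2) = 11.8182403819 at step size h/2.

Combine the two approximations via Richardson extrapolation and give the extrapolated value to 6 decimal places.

11.780473

Leading term ∝ h^3; use weight 8 = 2^3.
Numerator 8×A(h/2) − A(h) = 8×11.8182403819 − 12.0826148637 = 82.4633081915
Denominator 8 − 1 = 7.
R = 82.4633081915/7 = 11.7804725988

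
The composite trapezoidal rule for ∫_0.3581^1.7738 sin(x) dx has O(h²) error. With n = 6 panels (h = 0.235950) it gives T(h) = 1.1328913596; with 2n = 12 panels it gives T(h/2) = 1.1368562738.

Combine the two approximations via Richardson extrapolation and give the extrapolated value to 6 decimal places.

r = 2, so 2^r = 4.
Top: 4(1.1368562738) − (1.1328913596) = 3.4145337356
Divide by 2^2 − 1 = 3.
R = 3.4145337356/3 = 1.1381779119
Correction |R − A(h/2)| = 1.322e-03; gap |A(h/2) − A(h)| = 3.965e-03.

1.138178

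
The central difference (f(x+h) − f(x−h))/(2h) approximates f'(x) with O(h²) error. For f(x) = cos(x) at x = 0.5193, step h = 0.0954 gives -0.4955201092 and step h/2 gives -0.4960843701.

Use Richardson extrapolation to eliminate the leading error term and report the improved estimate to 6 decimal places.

-0.496272

The method has order 2: 2^2 = 4.
4 × (-0.4960843701) − (-0.4955201092) = -1.4888173712
(4 × (-0.4960843701) − (-0.4955201092))/(4 − 1) = -0.4962724571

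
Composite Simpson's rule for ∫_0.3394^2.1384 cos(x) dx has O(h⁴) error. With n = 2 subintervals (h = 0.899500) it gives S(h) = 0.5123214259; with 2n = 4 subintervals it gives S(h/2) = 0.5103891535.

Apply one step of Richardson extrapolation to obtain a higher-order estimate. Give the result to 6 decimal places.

The method has order 4: 2^4 = 16.
Numerator 16×A(h/2) − A(h) = 16×0.5103891535 − 0.5123214259 = 7.6539050301
7.6539050301 ÷ 15 = 0.5102603353
Gap between inputs: 1.932e-03; correction applied: −0.0001288182.

0.510260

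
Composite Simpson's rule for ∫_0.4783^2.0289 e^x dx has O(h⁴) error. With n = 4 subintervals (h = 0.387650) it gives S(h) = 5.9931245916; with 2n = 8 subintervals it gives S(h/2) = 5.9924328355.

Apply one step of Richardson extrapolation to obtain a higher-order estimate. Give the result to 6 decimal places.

5.992387

Method order is 4; weight 2^4 = 16.
Difference of the inputs: 5.9924328355 − 5.9931245916 = -0.0006917561
Correction (A(h/2) − A(h))/(16 − 1) = (-0.0006917561)/15 = -0.0000461171
R = 5.9924328355 − 0.0000461171 = 5.9923867184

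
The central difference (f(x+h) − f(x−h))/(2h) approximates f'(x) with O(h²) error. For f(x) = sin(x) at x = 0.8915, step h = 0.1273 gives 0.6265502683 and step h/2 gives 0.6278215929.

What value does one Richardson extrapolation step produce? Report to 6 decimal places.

0.628245

Leading term ∝ h^2; use weight 4 = 2^2.
4 × 0.6278215929 − 0.6265502683 = 1.8847361033
R = 1.8847361033/3 = 0.6282453678
Gap between inputs: 1.271e-03; correction applied: +0.0004237749.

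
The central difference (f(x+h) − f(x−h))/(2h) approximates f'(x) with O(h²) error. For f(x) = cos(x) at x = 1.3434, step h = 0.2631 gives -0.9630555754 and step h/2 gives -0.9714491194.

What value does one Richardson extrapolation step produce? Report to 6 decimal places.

-0.974247

With r = 2 the leading error scales as h^2, so the weight is 2^2 = 4.
Numerator 4×A(h/2) − A(h) = 4×(-0.9714491194) − (-0.9630555754) = -2.9227409022
Extrapolated: (-2.9227409022) / 3 = -0.9742469674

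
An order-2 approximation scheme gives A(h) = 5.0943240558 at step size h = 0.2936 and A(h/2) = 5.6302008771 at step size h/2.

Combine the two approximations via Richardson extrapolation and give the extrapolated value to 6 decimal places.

5.808826

Order 2 gives 2^r = 4 and 2^r − 1 = 3.
Weighted: 22.5208035084 − 5.0943240558 = 17.4264794526
Extrapolated: 17.4264794526 / 3 = 5.8088264842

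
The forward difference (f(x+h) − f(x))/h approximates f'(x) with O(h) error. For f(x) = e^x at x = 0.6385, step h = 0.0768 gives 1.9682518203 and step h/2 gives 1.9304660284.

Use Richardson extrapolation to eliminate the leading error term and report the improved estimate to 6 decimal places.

The method has order 1: 2^1 = 2.
Top: 2(1.9304660284) − (1.9682518203) = 1.8926802365
Divide by 2^1 − 1 = 1.
R = 1.8926802365/1 = 1.8926802365
Correction |R − A(h/2)| = 3.779e-02; gap |A(h/2) − A(h)| = 3.779e-02.

1.892680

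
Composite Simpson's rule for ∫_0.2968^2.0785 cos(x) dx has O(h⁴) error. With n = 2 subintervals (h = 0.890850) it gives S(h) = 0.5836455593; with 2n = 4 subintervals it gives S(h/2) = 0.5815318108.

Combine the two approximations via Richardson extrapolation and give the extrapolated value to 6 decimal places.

With r = 4 the leading error scales as h^4, so the weight is 2^4 = 16.
Difference of the inputs: 0.5815318108 − 0.5836455593 = -0.0021137485
Divide by 2^4 − 1 = 15: (-0.0021137485)/15 = -0.0001409166
R = 0.5815318108 − 0.0001409166 = 0.5813908942
Shift from A(h/2): −0.0001409166.

0.581391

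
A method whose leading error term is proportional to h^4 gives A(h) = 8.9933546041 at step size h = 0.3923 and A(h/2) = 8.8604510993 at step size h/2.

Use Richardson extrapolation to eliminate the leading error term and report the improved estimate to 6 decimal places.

8.851591

r = 4, so 2^r = 16.
Difference of the inputs: 8.8604510993 − 8.9933546041 = -0.1329035048
Correction (A(h/2) − A(h))/(16 − 1) = (-0.1329035048)/15 = -0.0088602337
R = 8.8604510993 − 0.0088602337 = 8.8515908656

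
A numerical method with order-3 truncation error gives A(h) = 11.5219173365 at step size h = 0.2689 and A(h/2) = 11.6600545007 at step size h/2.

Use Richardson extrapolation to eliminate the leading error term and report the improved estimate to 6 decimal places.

11.679788

Method order is 3; weight 2^3 = 8.
8*11.6600545007 = 93.2804360056; 93.2804360056 − 11.5219173365 = 81.7585186691
(8*11.6600545007 − 11.5219173365)/(8 − 1) = 11.6797883813
Shift from A(h/2): +0.0197338806.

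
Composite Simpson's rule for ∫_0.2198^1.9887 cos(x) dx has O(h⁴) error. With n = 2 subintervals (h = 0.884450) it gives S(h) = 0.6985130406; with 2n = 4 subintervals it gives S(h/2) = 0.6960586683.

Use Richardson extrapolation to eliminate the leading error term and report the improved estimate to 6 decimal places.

r = 4: numerator weight 16, denominator 15.
Top: 16(0.6960586683) − (0.6985130406) = 10.4384256522
Extrapolated: 10.4384256522 / 15 = 0.6958950435
Correction |R − A(h/2)| = 1.636e-04; gap |A(h/2) − A(h)| = 2.454e-03.

0.695895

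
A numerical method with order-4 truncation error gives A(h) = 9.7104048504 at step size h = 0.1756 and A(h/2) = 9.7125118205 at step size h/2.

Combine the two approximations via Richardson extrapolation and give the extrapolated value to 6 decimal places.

9.712652

Leading term ∝ h^4; use weight 16 = 2^4.
Weighted: 155.4001891280 − 9.7104048504 = 145.6897842776
Divide by 2^4 − 1 = 15.
So the Richardson estimate is 9.7126522852.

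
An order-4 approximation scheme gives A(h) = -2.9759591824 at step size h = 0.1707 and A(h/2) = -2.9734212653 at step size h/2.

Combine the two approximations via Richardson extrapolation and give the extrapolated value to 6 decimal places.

Order 4 gives 2^r = 16 and 2^r − 1 = 15.
16 × (-2.9734212653) − (-2.9759591824) = -44.5987810624
Divide by 2^4 − 1 = 15.
Extrapolated: (-44.5987810624) / 15 = -2.9732520708
Shift from A(h/2): +0.0001691945.

-2.973252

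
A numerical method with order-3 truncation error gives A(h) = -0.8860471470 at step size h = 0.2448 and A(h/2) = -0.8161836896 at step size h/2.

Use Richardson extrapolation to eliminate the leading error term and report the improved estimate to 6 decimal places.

r = 3: numerator weight 8, denominator 7.
Top: 8(-0.8161836896) − (-0.8860471470) = -5.6434223698
Denominator 8 − 1 = 7.
(8×(-0.8161836896) − (-0.8860471470))/(8 − 1) = -0.8062031957

-0.806203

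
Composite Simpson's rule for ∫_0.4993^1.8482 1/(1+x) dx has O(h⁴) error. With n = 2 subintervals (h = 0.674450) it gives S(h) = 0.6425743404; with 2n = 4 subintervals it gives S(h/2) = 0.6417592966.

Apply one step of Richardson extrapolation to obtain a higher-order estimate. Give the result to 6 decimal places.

The method has order 4: 2^4 = 16.
2^4*A(h/2) = 10.2681487456; minus A(h) gives 9.6255744052.
9.6255744052 ÷ 15 = 0.6417049603

0.641705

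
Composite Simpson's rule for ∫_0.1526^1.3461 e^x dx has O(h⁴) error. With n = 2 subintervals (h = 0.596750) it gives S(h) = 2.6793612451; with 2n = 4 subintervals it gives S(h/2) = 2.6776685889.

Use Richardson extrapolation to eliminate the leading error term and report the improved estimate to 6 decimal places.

Order 4 gives 2^r = 16 and 2^r − 1 = 15.
16·2.6776685889 − 2.6793612451 = 40.1633361773
R = 40.1633361773/15 = 2.6775557452

2.677556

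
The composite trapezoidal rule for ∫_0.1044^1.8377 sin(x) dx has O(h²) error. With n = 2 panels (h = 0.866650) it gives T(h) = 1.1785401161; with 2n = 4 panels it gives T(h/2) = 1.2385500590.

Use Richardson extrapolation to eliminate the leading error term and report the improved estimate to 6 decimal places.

1.258553

Leading term ∝ h^2; use weight 4 = 2^2.
Top: 4(1.2385500590) − (1.1785401161) = 3.7756601199
Denominator 4 − 1 = 3.
3.7756601199 ÷ 3 = 1.2585533733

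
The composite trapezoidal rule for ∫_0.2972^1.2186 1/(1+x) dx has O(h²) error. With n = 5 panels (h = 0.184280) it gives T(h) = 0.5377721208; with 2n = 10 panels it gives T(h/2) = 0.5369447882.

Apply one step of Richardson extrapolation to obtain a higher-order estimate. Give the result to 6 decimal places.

0.536669

Order 2 gives 2^r = 4 and 2^r − 1 = 3.
2^2 × A(h/2) = 2.1477791528; minus A(h) gives 1.6100070320.
Extrapolated: 1.6100070320 / 3 = 0.5366690107
Gap between inputs: 8.273e-04; correction applied: −0.0002757775.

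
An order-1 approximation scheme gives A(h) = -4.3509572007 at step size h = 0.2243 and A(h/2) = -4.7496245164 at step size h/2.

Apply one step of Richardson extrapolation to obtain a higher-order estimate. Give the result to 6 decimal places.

-5.148292

r = 1, so 2^r = 2.
Weighted: (-9.4992490328) − (-4.3509572007) = -5.1482918321
(-5.1482918321) ÷ 1 = -5.1482918321
Shift from A(h/2): −0.3986673157.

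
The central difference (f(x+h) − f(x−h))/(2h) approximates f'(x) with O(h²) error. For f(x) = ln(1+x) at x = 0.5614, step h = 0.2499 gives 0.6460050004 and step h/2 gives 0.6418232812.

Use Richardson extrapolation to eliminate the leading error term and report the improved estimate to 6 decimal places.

Error is O(h^2); halving h shrinks it by 2^2 = 4.
A(h/2) − A(h) = 0.6418232812 − 0.6460050004 = -0.0041817192
Correction (A(h/2) − A(h))/(4 − 1) = (-0.0041817192)/3 = -0.0013939064
R = 0.6418232812 − 0.0013939064 = 0.6404293748

0.640429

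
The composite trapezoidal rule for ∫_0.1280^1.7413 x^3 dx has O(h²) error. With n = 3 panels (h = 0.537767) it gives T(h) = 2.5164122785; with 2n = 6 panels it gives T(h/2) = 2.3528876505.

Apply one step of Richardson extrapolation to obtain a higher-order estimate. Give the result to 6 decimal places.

The method has order 2: 2^2 = 4.
4 × 2.3528876505 = 9.4115506020; 9.4115506020 − 2.5164122785 = 6.8951383235
(4 × 2.3528876505 − 2.5164122785)/(4 − 1) = 2.2983794412

2.298379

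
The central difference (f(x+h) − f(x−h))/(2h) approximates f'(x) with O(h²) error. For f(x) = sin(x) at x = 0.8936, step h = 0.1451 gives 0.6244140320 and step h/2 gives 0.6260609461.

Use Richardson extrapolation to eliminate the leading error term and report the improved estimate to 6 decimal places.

0.626610

Method order is 2; weight 2^2 = 4.
Numerator 4×A(h/2) − A(h) = 4×0.6260609461 − 0.6244140320 = 1.8798297524
(4×0.6260609461 − 0.6244140320)/(4 − 1) = 0.6266099175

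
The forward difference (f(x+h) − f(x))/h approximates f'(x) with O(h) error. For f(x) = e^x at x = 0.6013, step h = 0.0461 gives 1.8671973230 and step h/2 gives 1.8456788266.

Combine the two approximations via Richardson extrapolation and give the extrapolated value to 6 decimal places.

1.824160

r = 1: numerator weight 2, denominator 1.
A(h/2) − A(h) = 1.8456788266 − 1.8671973230 = -0.0215184964
Correction (A(h/2) − A(h))/(2 − 1) = (-0.0215184964)/1 = -0.0215184964
R = 1.8456788266 − 0.0215184964 = 1.8241603302
Shift from A(h/2): −0.0215184964.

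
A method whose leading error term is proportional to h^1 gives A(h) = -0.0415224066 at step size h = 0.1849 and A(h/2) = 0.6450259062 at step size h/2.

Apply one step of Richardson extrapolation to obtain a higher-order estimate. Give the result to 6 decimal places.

1.331574

With r = 1 the leading error scales as h^1, so the weight is 2^1 = 2.
2*0.6450259062 = 1.2900518124; 1.2900518124 − (-0.0415224066) = 1.3315742190
(2*0.6450259062 − (-0.0415224066))/(2 − 1) = 1.3315742190
Shift from A(h/2): +0.6865483128.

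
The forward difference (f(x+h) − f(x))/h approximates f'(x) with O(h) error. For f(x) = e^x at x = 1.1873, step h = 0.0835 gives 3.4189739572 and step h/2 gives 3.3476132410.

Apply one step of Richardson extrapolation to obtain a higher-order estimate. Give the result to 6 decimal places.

Error is O(h^1); halving h shrinks it by 2^1 = 2.
2^1·A(h/2) = 6.6952264820; minus A(h) gives 3.2762525248.
R = 3.2762525248/1 = 3.2762525248
Shift from A(h/2): −0.0713607162.

3.276253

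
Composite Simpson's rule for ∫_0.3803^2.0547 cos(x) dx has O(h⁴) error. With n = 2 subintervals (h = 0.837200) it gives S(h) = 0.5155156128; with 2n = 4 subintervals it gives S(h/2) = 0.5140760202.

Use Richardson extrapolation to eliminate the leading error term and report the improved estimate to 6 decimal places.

Error is O(h^4); halving h shrinks it by 2^4 = 16.
Top: 16(0.5140760202) − (0.5155156128) = 7.7097007104
Denominator 16 − 1 = 15.
Result: 0.5139800474
Shift from A(h/2): −0.0000959728.

0.513980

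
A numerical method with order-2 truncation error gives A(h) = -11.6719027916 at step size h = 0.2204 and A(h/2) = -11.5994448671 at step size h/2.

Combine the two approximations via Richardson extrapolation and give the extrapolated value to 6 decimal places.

With r = 2 the leading error scales as h^2, so the weight is 2^2 = 4.
A(h/2) − A(h) = -11.5994448671 − (-11.6719027916) = 0.0724579245
Correction (A(h/2) − A(h))/(4 − 1) = 0.0724579245/3 = 0.0241526415
R = A(h/2) + (A(h/2) − A(h))/3 = -11.5994448671 + 0.0241526415 = -11.5752922256
Shift from A(h/2): +0.0241526415.

-11.575292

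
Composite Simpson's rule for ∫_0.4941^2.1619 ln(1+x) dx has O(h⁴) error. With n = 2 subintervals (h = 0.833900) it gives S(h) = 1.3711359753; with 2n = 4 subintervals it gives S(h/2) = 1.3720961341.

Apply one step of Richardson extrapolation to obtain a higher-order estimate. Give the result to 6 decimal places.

r = 4, so 2^r = 16.
2^4·A(h/2) = 21.9535381456; minus A(h) gives 20.5824021703.
Divide by 2^4 − 1 = 15.
20.5824021703 ÷ 15 = 1.3721601447

1.372160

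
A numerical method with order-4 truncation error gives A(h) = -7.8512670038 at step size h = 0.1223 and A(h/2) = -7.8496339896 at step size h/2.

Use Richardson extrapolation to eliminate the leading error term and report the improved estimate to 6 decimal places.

-7.849525

Method order is 4; weight 2^4 = 16.
Numerator 16 × A(h/2) − A(h) = 16 × (-7.8496339896) − (-7.8512670038) = -117.7428768298
Extrapolated: (-117.7428768298) / 15 = -7.8495251220
Gap between inputs: 1.633e-03; correction applied: +0.0001088676.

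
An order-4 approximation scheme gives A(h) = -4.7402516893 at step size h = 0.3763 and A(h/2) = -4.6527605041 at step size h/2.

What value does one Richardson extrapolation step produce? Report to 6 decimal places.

-4.646928

Order 4 gives 2^r = 16 and 2^r − 1 = 15.
16 × (-4.6527605041) = -74.4441680656; (-74.4441680656) − (-4.7402516893) = -69.7039163763
Divide by 2^4 − 1 = 15.
(16 × (-4.6527605041) − (-4.7402516893))/(16 − 1) = -4.6469277584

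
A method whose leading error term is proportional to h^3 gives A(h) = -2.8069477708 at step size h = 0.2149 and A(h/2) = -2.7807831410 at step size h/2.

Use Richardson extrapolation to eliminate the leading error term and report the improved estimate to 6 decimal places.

With r = 3 the leading error scales as h^3, so the weight is 2^3 = 8.
2^3·A(h/2) = -22.2462651280; minus A(h) gives -19.4393173572.
Divide by 2^3 − 1 = 7.
So the Richardson estimate is -2.7770453367.

-2.777045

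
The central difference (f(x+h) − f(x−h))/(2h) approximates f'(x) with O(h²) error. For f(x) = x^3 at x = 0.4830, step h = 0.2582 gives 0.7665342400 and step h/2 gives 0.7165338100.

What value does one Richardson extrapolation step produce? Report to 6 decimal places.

0.699867

The method has order 2: 2^2 = 4.
Weighted: 2.8661352400 − 0.7665342400 = 2.0996010000
Denominator 4 − 1 = 3.
Extrapolated: 2.0996010000 / 3 = 0.6998670000
Gap between inputs: 5.000e-02; correction applied: −0.0166668100.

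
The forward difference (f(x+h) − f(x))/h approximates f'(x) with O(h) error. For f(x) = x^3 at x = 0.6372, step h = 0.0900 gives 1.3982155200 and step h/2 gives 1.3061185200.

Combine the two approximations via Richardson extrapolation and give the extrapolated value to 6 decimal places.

1.214022

The method has order 1: 2^1 = 2.
Difference of the inputs: 1.3061185200 − 1.3982155200 = -0.0920970000
Correction (A(h/2) − A(h))/(2 − 1) = (-0.0920970000)/1 = -0.0920970000
R = A(h/2) + (A(h/2) − A(h))/1 = 1.3061185200 − 0.0920970000 = 1.2140215200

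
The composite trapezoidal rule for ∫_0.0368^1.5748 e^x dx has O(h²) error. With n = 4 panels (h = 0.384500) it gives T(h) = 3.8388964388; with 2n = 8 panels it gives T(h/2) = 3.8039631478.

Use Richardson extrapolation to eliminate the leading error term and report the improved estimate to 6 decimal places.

Error is O(h^2); halving h shrinks it by 2^2 = 4.
4×3.8039631478 − 3.8388964388 = 11.3769561524
Denominator 4 − 1 = 3.
Result: 3.7923187175

3.792319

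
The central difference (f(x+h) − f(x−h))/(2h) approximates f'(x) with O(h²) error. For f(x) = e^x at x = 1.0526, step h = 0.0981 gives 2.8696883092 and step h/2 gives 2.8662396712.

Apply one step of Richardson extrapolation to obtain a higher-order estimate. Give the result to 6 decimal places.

2.865090

With r = 2 the leading error scales as h^2, so the weight is 2^2 = 4.
Numerator 4*A(h/2) − A(h) = 4*2.8662396712 − 2.8696883092 = 8.5952703756
Divide by 2^2 − 1 = 3.
8.5952703756 ÷ 3 = 2.8650901252
Shift from A(h/2): −0.0011495460.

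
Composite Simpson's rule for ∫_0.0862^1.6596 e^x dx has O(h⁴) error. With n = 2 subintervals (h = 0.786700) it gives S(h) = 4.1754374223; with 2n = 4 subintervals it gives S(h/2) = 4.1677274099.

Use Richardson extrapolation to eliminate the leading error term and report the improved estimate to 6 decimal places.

4.167213

r = 4: numerator weight 16, denominator 15.
2^4·A(h/2) = 66.6836385584; minus A(h) gives 62.5082011361.
Divide by 2^4 − 1 = 15.
62.5082011361 ÷ 15 = 4.1672134091
Correction |R − A(h/2)| = 5.140e-04; gap |A(h/2) − A(h)| = 7.710e-03.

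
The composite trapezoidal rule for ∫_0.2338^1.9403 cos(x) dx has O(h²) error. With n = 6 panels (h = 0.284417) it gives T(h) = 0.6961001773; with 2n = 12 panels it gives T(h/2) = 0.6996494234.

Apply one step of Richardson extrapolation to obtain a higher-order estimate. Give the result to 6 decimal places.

r = 2: numerator weight 4, denominator 3.
Numerator 4*A(h/2) − A(h) = 4*0.6996494234 − 0.6961001773 = 2.1024975163
Denominator 4 − 1 = 3.
R = 2.1024975163/3 = 0.7008325054
Shift from A(h/2): +0.0011830820.

0.700833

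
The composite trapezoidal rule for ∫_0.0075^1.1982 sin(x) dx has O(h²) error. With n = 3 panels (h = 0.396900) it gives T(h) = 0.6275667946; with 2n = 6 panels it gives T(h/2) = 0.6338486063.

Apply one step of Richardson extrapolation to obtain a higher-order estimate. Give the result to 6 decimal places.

r = 2, so 2^r = 4.
A(h/2) − A(h) = 0.6338486063 − 0.6275667946 = 0.0062818117
Correction (A(h/2) − A(h))/(4 − 1) = 0.0062818117/3 = 0.0020939372
R = A(h/2) + (A(h/2) − A(h))/3 = 0.6338486063 + 0.0020939372 = 0.6359425435

0.635943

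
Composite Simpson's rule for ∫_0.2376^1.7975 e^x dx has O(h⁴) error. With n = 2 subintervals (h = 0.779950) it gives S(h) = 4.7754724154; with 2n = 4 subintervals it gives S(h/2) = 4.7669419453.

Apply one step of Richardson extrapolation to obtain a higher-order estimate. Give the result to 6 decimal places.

Order 4 gives 2^r = 16 and 2^r − 1 = 15.
Top: 16(4.7669419453) − (4.7754724154) = 71.4955987094
Denominator 16 − 1 = 15.
So the Richardson estimate is 4.7663732473.

4.766373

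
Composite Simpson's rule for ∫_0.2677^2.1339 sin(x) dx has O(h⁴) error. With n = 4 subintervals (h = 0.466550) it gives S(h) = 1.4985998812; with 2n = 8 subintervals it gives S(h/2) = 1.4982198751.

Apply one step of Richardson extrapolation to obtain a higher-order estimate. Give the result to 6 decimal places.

1.498195

With r = 4 the leading error scales as h^4, so the weight is 2^4 = 16.
Top: 16(1.4982198751) − (1.4985998812) = 22.4729181204
R = 22.4729181204/15 = 1.4981945414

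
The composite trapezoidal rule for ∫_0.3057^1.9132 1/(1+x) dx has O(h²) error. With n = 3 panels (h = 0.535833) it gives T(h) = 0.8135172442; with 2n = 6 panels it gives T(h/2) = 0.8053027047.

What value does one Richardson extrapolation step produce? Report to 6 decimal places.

r = 2: numerator weight 4, denominator 3.
Difference of the inputs: 0.8053027047 − 0.8135172442 = -0.0082145395
Divide by 2^2 − 1 = 3: (-0.0082145395)/3 = -0.0027381798
R = 0.8053027047 − 0.0027381798 = 0.8025645249

0.802565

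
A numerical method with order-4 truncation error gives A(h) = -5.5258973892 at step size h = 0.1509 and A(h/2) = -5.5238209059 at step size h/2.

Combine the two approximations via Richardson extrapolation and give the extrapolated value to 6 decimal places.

-5.523682

With r = 4 the leading error scales as h^4, so the weight is 2^4 = 16.
Difference of the inputs: -5.5238209059 − (-5.5258973892) = 0.0020764833
Divide by 2^4 − 1 = 15: 0.0020764833/15 = 0.0001384322
R = A(h/2) + (A(h/2) − A(h))/15 = -5.5238209059 + 0.0001384322 = -5.5236824737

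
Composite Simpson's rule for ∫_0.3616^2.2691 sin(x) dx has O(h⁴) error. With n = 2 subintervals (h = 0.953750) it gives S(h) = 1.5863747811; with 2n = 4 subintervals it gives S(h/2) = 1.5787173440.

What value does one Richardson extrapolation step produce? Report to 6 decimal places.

Order 4 gives 2^r = 16 and 2^r − 1 = 15.
16×1.5787173440 = 25.2594775040; subtract 1.5863747811 → 23.6731027229
23.6731027229 ÷ 15 = 1.5782068482

1.578207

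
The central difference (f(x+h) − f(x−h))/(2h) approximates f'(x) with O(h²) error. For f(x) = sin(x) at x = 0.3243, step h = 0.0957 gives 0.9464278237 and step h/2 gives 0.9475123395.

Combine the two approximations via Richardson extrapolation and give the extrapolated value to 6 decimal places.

Leading term ∝ h^2; use weight 4 = 2^2.
Top: 4(0.9475123395) − (0.9464278237) = 2.8436215343
Denominator 4 − 1 = 3.
So the Richardson estimate is 0.9478738448.

0.947874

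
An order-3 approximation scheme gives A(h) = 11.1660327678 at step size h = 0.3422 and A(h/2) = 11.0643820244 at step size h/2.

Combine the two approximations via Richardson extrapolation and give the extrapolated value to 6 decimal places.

11.049860

Leading term ∝ h^3; use weight 8 = 2^3.
Top: 8(11.0643820244) − (11.1660327678) = 77.3490234274
R = 77.3490234274/7 = 11.0498604896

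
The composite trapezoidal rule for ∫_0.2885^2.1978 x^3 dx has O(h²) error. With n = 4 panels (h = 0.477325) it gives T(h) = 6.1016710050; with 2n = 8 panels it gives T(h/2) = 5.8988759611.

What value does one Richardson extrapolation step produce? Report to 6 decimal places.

5.831278

Method order is 2; weight 2^2 = 4.
4 × 5.8988759611 − 6.1016710050 = 17.4938328394
Extrapolated: 17.4938328394 / 3 = 5.8312776131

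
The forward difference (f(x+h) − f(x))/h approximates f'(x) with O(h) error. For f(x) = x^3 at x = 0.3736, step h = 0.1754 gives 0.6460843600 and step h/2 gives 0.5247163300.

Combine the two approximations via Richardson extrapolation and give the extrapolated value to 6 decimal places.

Error is O(h^1); halving h shrinks it by 2^1 = 2.
Weighted: 1.0494326600 − 0.6460843600 = 0.4033483000
Divide by 2^1 − 1 = 1.
Result: 0.4033483000
Correction |R − A(h/2)| = 1.214e-01; gap |A(h/2) − A(h)| = 1.214e-01.

0.403348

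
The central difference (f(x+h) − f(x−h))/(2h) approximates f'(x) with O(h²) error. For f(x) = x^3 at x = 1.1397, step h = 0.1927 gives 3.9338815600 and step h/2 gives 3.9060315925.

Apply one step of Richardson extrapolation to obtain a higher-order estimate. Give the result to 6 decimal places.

3.896748

Order 2 gives 2^r = 4 and 2^r − 1 = 3.
4·3.9060315925 = 15.6241263700; 15.6241263700 − 3.9338815600 = 11.6902448100
Divide by 2^2 − 1 = 3.
So the Richardson estimate is 3.8967482700.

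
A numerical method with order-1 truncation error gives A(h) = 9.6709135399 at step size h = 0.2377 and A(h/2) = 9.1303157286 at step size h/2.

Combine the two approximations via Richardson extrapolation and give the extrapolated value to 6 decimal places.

Order 1 gives 2^r = 2 and 2^r − 1 = 1.
2*9.1303157286 = 18.2606314572; subtract 9.6709135399 → 8.5897179173
(2*9.1303157286 − 9.6709135399)/(2 − 1) = 8.5897179173
Shift from A(h/2): −0.5405978113.

8.589718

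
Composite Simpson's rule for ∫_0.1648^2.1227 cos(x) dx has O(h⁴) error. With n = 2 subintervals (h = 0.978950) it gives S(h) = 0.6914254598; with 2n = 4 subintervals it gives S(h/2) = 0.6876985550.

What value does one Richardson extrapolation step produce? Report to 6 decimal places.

r = 4, so 2^r = 16.
16·0.6876985550 − 0.6914254598 = 10.3117514202
(16·0.6876985550 − 0.6914254598)/(16 − 1) = 0.6874500947

0.687450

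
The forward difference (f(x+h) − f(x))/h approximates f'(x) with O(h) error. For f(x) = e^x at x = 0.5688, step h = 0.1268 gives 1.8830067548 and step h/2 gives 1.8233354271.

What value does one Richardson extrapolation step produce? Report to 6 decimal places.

1.763664

Error is O(h^1); halving h shrinks it by 2^1 = 2.
2^1*A(h/2) = 3.6466708542; minus A(h) gives 1.7636640994.
R = 1.7636640994/1 = 1.7636640994
Correction |R − A(h/2)| = 5.967e-02; gap |A(h/2) − A(h)| = 5.967e-02.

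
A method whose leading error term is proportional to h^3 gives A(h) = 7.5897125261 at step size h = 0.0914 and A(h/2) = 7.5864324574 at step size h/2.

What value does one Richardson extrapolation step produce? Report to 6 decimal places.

The method has order 3: 2^3 = 8.
8×7.5864324574 = 60.6914596592; subtract 7.5897125261 → 53.1017471331
(8×7.5864324574 − 7.5897125261)/(8 − 1) = 7.5859638762

7.585964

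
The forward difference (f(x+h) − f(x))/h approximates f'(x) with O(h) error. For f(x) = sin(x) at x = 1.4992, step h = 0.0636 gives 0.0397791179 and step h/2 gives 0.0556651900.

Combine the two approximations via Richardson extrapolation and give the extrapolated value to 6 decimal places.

0.071551

With r = 1 the leading error scales as h^1, so the weight is 2^1 = 2.
A(h/2) − A(h) = 0.0556651900 − 0.0397791179 = 0.0158860721
Correction (A(h/2) − A(h))/(2 − 1) = 0.0158860721/1 = 0.0158860721
R = 0.0556651900 + 0.0158860721 = 0.0715512621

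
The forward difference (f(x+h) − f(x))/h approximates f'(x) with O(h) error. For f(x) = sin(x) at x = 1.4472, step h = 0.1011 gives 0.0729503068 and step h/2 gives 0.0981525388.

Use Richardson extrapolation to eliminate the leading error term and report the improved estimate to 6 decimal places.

Error is O(h^1); halving h shrinks it by 2^1 = 2.
2*0.0981525388 − 0.0729503068 = 0.1233547708
Divide by 2^1 − 1 = 1.
R = 0.1233547708/1 = 0.1233547708

0.123355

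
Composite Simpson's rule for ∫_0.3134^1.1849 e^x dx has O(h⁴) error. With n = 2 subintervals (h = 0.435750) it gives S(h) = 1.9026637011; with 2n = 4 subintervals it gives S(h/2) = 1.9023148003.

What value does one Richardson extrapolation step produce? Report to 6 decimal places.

1.902292

Order 4 gives 2^r = 16 and 2^r − 1 = 15.
Numerator 16 × A(h/2) − A(h) = 16 × 1.9023148003 − 1.9026637011 = 28.5343731037
Denominator 16 − 1 = 15.
Result: 1.9022915402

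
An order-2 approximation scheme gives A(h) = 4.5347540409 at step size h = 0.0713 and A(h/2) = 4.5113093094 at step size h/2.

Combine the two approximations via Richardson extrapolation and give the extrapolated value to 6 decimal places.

4.503494

Leading term ∝ h^2; use weight 4 = 2^2.
4 × 4.5113093094 − 4.5347540409 = 13.5104831967
Divide by 2^2 − 1 = 3.
R = 13.5104831967/3 = 4.5034943989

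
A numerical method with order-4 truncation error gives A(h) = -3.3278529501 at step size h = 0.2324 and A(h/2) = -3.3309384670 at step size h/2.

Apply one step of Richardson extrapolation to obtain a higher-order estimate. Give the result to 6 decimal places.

-3.331144

r = 4, so 2^r = 16.
Weighted: (-53.2950154720) − (-3.3278529501) = -49.9671625219
Divide by 2^4 − 1 = 15.
(-49.9671625219) ÷ 15 = -3.3311441681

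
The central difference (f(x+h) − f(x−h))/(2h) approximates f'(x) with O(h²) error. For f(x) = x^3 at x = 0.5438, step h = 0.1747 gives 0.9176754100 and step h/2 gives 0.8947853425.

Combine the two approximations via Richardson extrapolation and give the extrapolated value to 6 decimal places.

0.887155

Method order is 2; weight 2^2 = 4.
Numerator 4·A(h/2) − A(h) = 4·0.8947853425 − 0.9176754100 = 2.6614659600
Extrapolated: 2.6614659600 / 3 = 0.8871553200
Correction |R − A(h/2)| = 7.630e-03; gap |A(h/2) − A(h)| = 2.289e-02.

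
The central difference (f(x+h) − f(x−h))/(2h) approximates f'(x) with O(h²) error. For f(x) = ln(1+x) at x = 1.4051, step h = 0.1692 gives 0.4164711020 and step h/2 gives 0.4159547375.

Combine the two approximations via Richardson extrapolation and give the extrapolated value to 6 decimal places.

Order 2 gives 2^r = 4 and 2^r − 1 = 3.
Numerator 4×A(h/2) − A(h) = 4×0.4159547375 − 0.4164711020 = 1.2473478480
Divide by 2^2 − 1 = 3.
R = 1.2473478480/3 = 0.4157826160
Gap between inputs: 5.164e-04; correction applied: −0.0001721215.

0.415783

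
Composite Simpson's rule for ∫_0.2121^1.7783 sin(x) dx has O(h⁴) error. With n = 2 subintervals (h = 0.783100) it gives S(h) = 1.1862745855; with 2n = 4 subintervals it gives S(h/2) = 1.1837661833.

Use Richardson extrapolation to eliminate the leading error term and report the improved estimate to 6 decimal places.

1.183599

With r = 4 the leading error scales as h^4, so the weight is 2^4 = 16.
16×1.1837661833 = 18.9402589328; 18.9402589328 − 1.1862745855 = 17.7539843473
Denominator 16 − 1 = 15.
R = 17.7539843473/15 = 1.1835989565
Shift from A(h/2): −0.0001672268.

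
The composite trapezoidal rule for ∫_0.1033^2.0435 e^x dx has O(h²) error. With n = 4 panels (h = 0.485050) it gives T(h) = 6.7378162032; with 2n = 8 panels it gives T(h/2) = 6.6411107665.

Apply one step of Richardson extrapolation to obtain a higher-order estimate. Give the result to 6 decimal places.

Method order is 2; weight 2^2 = 4.
4*6.6411107665 = 26.5644430660; 26.5644430660 − 6.7378162032 = 19.8266268628
19.8266268628 ÷ 3 = 6.6088756209
Correction |R − A(h/2)| = 3.224e-02; gap |A(h/2) − A(h)| = 9.671e-02.

6.608876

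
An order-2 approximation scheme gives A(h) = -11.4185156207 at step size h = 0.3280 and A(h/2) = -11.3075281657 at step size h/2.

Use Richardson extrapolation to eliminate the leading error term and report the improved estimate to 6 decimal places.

-11.270532

Error is O(h^2); halving h shrinks it by 2^2 = 4.
2^2·A(h/2) = -45.2301126628; minus A(h) gives -33.8115970421.
Divide by 2^2 − 1 = 3.
So the Richardson estimate is -11.2705323474.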